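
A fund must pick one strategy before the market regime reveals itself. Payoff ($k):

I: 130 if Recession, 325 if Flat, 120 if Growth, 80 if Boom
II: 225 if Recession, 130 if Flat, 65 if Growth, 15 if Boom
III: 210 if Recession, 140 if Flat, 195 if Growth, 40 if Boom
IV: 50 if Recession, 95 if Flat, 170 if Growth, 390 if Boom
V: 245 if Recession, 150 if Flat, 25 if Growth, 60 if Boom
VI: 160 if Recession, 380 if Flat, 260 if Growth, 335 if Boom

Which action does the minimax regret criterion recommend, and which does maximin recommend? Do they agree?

minimax regret → VI; maximin → VI (agree)

Column bests: Recession=245, Flat=380, Growth=260, Boom=390.
I regrets: 115, 55, 140, 310 → max 310
II regrets: 20, 250, 195, 375 → max 375
III regrets: 35, 240, 65, 350 → max 350
IV regrets: 195, 285, 90, 0 → max 285
V regrets: 0, 230, 235, 330 → max 330
VI regrets: 85, 0, 0, 55 → max 85
Smallest max regret = 85 → VI.
Row minima: I=80, II=15, III=40, IV=50, V=25, VI=160
Best worst-case = 160 → VI.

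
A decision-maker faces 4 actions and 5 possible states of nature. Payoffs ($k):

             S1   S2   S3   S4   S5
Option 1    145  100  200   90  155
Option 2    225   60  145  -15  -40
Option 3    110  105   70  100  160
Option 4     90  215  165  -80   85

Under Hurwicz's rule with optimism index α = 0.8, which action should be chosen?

Option 1

Option 1: 0.8·200 + 0.2·90 = 178
Option 2: 0.8·225 + 0.2·(-40) = 172
Option 3: 0.8·160 + 0.2·70 = 142
Option 4: 0.8·215 + 0.2·(-80) = 156
Highest Hurwicz score = 178 → Option 1.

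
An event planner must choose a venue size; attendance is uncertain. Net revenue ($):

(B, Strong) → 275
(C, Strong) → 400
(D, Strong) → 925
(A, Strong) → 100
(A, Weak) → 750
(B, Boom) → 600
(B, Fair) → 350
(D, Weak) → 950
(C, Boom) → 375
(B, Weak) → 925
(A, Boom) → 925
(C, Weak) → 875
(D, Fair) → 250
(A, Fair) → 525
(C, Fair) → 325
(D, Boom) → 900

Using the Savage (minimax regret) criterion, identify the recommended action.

Column bests: Weak=950, Fair=525, Strong=925, Boom=925.
A regrets: 200, 0, 825, 0 → max 825
B regrets: 25, 175, 650, 325 → max 650
C regrets: 75, 200, 525, 550 → max 550
D regrets: 0, 275, 0, 25 → max 275
Smallest max regret = 275 → D.

D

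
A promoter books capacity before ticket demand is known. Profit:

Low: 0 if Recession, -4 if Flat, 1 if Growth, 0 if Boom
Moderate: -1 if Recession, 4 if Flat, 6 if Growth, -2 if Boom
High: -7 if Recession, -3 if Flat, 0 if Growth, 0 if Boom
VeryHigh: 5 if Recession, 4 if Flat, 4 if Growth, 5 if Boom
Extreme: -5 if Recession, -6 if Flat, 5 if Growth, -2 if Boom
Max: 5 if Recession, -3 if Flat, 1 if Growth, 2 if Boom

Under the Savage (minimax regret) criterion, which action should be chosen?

VeryHigh

Column bests: Recession=5, Flat=4, Growth=6, Boom=5.
Low regrets: 5, 8, 5, 5 → max 8
Moderate regrets: 6, 0, 0, 7 → max 7
High regrets: 12, 7, 6, 5 → max 12
VeryHigh regrets: 0, 0, 2, 0 → max 2
Extreme regrets: 10, 10, 1, 7 → max 10
Max regrets: 0, 7, 5, 3 → max 7
Smallest max regret = 2 → VeryHigh.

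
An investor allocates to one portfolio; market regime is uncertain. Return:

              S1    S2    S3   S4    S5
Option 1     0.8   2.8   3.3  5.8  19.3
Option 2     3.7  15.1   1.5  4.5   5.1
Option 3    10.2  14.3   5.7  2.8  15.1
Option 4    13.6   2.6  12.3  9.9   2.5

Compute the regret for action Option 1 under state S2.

Best payoff under S2 is 15.1.
Regret = 15.1 − 2.8 = 12.3.

12.3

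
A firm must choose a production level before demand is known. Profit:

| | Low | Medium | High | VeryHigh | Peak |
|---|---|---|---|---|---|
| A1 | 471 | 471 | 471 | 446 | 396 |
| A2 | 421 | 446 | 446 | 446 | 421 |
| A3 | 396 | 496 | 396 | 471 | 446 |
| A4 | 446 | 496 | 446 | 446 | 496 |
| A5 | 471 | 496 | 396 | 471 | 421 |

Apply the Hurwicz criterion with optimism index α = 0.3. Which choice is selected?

A1: 0.3·471 + 0.7·396 = 418.5
A2: 0.3·446 + 0.7·421 = 428.5
A3: 0.3·496 + 0.7·396 = 426
A4: 0.3·496 + 0.7·446 = 461
A5: 0.3·496 + 0.7·396 = 426
Highest Hurwicz score = 461 → A4.

A4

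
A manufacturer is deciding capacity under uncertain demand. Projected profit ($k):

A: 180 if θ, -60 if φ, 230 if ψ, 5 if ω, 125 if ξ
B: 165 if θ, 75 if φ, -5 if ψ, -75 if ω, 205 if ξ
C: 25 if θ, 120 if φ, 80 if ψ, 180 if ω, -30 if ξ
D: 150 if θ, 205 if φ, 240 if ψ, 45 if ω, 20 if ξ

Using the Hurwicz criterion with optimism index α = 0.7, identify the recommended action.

A: 0.7·230 + 0.3·(-60) = 143
B: 0.7·205 + 0.3·(-75) = 121
C: 0.7·180 + 0.3·(-30) = 117
D: 0.7·240 + 0.3·20 = 174
Highest Hurwicz score = 174 → D.

D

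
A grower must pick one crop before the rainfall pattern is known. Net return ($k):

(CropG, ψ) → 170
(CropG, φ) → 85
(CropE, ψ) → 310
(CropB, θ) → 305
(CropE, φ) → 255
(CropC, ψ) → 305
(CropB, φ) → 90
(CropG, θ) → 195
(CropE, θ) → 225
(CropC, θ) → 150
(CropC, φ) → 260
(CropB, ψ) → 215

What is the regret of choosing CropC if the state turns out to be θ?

Best payoff under θ is 305.
Regret = 305 − 150 = 155.

155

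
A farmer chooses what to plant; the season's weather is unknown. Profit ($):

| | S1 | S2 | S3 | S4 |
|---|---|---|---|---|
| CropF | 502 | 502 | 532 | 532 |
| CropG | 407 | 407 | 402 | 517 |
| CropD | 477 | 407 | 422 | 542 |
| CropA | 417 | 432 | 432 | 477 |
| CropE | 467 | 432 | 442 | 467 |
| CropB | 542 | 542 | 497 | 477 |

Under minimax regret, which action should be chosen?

CropF

Column bests: S1=542, S2=542, S3=532, S4=542.
CropF regrets: 40, 40, 0, 10 → max 40
CropG regrets: 135, 135, 130, 25 → max 135
CropD regrets: 65, 135, 110, 0 → max 135
CropA regrets: 125, 110, 100, 65 → max 125
CropE regrets: 75, 110, 90, 75 → max 110
CropB regrets: 0, 0, 35, 65 → max 65
Smallest max regret = 40 → CropF.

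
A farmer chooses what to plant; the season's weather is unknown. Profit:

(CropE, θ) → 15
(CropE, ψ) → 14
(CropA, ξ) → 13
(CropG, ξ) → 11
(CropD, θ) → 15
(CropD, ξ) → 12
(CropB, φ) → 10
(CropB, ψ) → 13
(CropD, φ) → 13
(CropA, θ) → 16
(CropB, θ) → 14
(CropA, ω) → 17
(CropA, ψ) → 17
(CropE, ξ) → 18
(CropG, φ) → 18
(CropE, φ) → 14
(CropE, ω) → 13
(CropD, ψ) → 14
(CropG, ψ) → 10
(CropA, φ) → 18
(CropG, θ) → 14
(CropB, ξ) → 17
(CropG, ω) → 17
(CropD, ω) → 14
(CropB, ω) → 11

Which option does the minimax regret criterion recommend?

CropE

Column bests: θ=16, φ=18, ψ=17, ω=17, ξ=18.
CropB regrets: 2, 8, 4, 6, 1 → max 8
CropD regrets: 1, 5, 3, 3, 6 → max 6
CropA regrets: 0, 0, 0, 0, 5 → max 5
CropE regrets: 1, 4, 3, 4, 0 → max 4
CropG regrets: 2, 0, 7, 0, 7 → max 7
Smallest max regret = 4 → CropE.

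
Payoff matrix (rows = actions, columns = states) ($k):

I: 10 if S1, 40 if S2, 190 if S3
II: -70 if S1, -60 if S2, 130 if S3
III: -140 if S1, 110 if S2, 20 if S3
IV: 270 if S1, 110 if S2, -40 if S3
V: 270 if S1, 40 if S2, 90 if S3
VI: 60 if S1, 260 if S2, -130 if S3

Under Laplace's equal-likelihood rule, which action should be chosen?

Row averages: I=80, II=0, III=-10/3, IV=340/3, V=400/3, VI=190/3
Highest average = 400/3 → V.

V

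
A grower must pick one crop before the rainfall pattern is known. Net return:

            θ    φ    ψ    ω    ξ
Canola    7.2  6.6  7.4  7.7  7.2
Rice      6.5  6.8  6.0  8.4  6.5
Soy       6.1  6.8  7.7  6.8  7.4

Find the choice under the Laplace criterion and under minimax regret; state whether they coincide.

laplace → Canola; minimax regret → Canola (agree)

Row averages: Canola=7.22, Rice=6.84, Soy=6.96
Highest average = 7.22 → Canola.
Column bests: θ=7.2, φ=6.8, ψ=7.7, ω=8.4, ξ=7.4.
Canola regrets: 0.0, 0.2, 0.3, 0.7, 0.2 → max 0.7
Rice regrets: 0.7, 0.0, 1.7, 0.0, 0.9 → max 1.7
Soy regrets: 1.1, 0.0, 0.0, 1.6, 0.0 → max 1.6
Smallest max regret = 0.7 → Canola.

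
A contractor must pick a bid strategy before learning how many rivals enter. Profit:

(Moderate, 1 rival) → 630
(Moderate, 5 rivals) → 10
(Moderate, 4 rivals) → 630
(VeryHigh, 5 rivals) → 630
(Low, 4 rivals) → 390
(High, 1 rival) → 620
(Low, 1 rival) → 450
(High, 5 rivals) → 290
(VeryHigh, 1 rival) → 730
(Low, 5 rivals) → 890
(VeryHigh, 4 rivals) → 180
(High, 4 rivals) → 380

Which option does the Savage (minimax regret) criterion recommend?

Low

Column bests: 1 rival=730, 4 rivals=630, 5 rivals=890.
Low regrets: 280, 240, 0 → max 280
Moderate regrets: 100, 0, 880 → max 880
High regrets: 110, 250, 600 → max 600
VeryHigh regrets: 0, 450, 260 → max 450
Smallest max regret = 280 → Low.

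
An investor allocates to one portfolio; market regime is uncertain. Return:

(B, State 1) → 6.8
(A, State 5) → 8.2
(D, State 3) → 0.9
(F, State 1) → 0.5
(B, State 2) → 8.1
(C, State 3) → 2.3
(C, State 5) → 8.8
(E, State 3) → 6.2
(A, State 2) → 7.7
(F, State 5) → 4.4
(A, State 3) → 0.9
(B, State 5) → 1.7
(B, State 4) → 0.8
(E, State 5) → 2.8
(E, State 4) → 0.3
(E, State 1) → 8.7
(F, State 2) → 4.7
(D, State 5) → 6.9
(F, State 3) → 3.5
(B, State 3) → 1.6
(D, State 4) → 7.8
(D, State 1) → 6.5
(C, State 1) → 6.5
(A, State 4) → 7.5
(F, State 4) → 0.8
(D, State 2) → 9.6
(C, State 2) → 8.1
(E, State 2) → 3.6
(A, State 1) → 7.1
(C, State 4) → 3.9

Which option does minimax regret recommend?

Column bests: State 1=8.7, State 2=9.6, State 3=6.2, State 4=7.8, State 5=8.8.
A regrets: 1.6, 1.9, 5.3, 0.3, 0.6 → max 5.3
B regrets: 1.9, 1.5, 4.6, 7.0, 7.1 → max 7.1
C regrets: 2.2, 1.5, 3.9, 3.9, 0.0 → max 3.9
D regrets: 2.2, 0.0, 5.3, 0.0, 1.9 → max 5.3
E regrets: 0.0, 6.0, 0.0, 7.5, 6.0 → max 7.5
F regrets: 8.2, 4.9, 2.7, 7.0, 4.4 → max 8.2
Smallest max regret = 3.9 → C.

C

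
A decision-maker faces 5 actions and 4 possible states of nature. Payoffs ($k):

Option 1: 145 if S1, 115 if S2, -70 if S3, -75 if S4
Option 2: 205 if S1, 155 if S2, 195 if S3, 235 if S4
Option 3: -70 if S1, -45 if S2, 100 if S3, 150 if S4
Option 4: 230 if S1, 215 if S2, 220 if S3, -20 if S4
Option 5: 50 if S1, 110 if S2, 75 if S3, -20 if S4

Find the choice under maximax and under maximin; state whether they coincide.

maximax → Option 2; maximin → Option 2 (agree)

Row maxima: Option 1=145, Option 2=235, Option 3=150, Option 4=230, Option 5=110
Best best-case = 235 → Option 2.
Row minima: Option 1=-75, Option 2=155, Option 3=-70, Option 4=-20, Option 5=-20
Best worst-case = 155 → Option 2.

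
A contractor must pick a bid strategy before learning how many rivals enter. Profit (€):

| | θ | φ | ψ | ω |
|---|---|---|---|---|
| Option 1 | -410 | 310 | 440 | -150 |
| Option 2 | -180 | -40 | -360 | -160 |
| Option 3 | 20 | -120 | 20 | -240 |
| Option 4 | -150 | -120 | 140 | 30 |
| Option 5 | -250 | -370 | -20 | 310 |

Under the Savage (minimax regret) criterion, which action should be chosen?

Option 4

Column bests: θ=20, φ=310, ψ=440, ω=310.
Option 1 regrets: 430, 0, 0, 460 → max 460
Option 2 regrets: 200, 350, 800, 470 → max 800
Option 3 regrets: 0, 430, 420, 550 → max 550
Option 4 regrets: 170, 430, 300, 280 → max 430
Option 5 regrets: 270, 680, 460, 0 → max 680
Smallest max regret = 430 → Option 4.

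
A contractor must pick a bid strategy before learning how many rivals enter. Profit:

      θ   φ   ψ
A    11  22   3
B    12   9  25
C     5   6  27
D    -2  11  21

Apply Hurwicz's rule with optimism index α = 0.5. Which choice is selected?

B

A: 0.5·22 + 0.5·3 = 12.5
B: 0.5·25 + 0.5·9 = 17
C: 0.5·27 + 0.5·5 = 16
D: 0.5·21 + 0.5·(-2) = 9.5
Highest Hurwicz score = 17 → B.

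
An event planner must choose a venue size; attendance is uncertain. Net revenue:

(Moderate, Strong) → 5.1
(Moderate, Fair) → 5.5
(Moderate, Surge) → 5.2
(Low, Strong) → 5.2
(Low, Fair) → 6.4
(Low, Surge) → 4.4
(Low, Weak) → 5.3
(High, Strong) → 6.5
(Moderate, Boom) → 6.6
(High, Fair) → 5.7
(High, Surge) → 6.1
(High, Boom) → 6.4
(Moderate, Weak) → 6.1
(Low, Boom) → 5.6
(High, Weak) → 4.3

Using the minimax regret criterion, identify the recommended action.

Column bests: Weak=6.1, Fair=6.4, Strong=6.5, Boom=6.6, Surge=6.1.
Low regrets: 0.8, 0.0, 1.3, 1.0, 1.7 → max 1.7
Moderate regrets: 0.0, 0.9, 1.4, 0.0, 0.9 → max 1.4
High regrets: 1.8, 0.7, 0.0, 0.2, 0.0 → max 1.8
Smallest max regret = 1.4 → Moderate.

Moderate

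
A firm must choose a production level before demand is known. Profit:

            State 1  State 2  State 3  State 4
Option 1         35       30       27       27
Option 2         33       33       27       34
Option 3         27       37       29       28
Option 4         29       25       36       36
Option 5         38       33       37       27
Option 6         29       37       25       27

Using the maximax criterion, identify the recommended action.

Row maxima: Option 1=35, Option 2=34, Option 3=37, Option 4=36, Option 5=38, Option 6=37
Best best-case = 38 → Option 5.

Option 5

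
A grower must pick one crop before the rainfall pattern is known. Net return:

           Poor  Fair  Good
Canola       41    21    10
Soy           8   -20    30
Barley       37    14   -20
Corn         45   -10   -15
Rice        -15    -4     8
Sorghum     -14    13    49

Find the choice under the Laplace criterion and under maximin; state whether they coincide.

laplace → Canola; maximin → Canola (agree)

Row averages: Canola=24, Soy=6, Barley=31/3, Corn=20/3, Rice=-11/3, Sorghum=16
Highest average = 24 → Canola.
Row minima: Canola=10, Soy=-20, Barley=-20, Corn=-15, Rice=-15, Sorghum=-14
Best worst-case = 10 → Canola.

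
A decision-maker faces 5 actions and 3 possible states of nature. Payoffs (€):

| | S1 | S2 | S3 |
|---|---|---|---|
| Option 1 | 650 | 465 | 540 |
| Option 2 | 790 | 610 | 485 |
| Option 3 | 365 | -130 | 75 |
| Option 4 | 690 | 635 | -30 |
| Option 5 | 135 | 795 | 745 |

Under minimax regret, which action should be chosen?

Column bests: S1=790, S2=795, S3=745.
Option 1 regrets: 140, 330, 205 → max 330
Option 2 regrets: 0, 185, 260 → max 260
Option 3 regrets: 425, 925, 670 → max 925
Option 4 regrets: 100, 160, 775 → max 775
Option 5 regrets: 655, 0, 0 → max 655
Smallest max regret = 260 → Option 2.

Option 2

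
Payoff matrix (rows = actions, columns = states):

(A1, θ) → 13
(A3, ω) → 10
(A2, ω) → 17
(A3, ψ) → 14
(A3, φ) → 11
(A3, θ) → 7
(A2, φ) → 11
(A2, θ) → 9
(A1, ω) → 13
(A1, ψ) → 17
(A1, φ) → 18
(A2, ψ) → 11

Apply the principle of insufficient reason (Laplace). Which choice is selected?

A1

Row averages: A1=15.25, A2=12, A3=10.5
Highest average = 15.25 → A1.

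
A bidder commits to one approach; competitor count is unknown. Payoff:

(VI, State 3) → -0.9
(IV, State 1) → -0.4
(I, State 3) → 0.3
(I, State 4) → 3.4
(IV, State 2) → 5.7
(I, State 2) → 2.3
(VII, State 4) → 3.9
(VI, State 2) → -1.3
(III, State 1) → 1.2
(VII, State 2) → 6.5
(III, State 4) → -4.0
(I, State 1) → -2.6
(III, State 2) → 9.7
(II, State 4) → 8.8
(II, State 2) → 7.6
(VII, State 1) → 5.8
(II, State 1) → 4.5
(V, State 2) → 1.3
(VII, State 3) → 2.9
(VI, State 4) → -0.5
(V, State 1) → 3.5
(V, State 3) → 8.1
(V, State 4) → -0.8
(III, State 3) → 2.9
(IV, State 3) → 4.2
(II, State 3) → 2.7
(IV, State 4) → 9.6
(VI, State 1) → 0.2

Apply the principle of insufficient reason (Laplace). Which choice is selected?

Row averages: I=0.85, II=5.9, III=2.45, IV=4.775, V=3.025, VI=-0.625, VII=4.775
Highest average = 5.9 → II.

II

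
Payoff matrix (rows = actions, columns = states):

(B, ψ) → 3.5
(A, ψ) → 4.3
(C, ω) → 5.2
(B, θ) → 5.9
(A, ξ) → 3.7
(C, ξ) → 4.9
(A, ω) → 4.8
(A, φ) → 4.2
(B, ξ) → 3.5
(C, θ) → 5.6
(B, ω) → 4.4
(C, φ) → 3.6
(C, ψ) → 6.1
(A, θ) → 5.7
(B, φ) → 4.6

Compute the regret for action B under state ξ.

1.4

Best payoff under ξ is 4.9.
Regret = 4.9 − 3.5 = 1.4.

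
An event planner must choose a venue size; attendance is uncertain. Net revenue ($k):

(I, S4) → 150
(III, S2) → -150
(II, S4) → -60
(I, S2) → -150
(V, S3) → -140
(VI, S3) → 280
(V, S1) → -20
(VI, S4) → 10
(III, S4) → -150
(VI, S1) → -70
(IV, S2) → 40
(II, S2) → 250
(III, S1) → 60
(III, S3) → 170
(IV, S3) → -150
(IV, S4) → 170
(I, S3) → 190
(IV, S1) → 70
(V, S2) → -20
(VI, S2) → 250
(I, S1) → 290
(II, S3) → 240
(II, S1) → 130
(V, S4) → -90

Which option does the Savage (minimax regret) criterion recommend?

II

Column bests: S1=290, S2=250, S3=280, S4=170.
I regrets: 0, 400, 90, 20 → max 400
II regrets: 160, 0, 40, 230 → max 230
III regrets: 230, 400, 110, 320 → max 400
IV regrets: 220, 210, 430, 0 → max 430
V regrets: 310, 270, 420, 260 → max 420
VI regrets: 360, 0, 0, 160 → max 360
Smallest max regret = 230 → II.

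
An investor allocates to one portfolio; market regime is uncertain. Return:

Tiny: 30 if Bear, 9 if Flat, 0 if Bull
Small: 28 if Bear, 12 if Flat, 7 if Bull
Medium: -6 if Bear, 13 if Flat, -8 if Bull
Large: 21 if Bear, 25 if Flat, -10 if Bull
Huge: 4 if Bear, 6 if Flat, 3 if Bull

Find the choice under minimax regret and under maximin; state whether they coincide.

Column bests: Bear=30, Flat=25, Bull=7.
Tiny regrets: 0, 16, 7 → max 16
Small regrets: 2, 13, 0 → max 13
Medium regrets: 36, 12, 15 → max 36
Large regrets: 9, 0, 17 → max 17
Huge regrets: 26, 19, 4 → max 26
Smallest max regret = 13 → Small.
Row minima: Tiny=0, Small=7, Medium=-8, Large=-10, Huge=3
Best worst-case = 7 → Small.

minimax regret → Small; maximin → Small (agree)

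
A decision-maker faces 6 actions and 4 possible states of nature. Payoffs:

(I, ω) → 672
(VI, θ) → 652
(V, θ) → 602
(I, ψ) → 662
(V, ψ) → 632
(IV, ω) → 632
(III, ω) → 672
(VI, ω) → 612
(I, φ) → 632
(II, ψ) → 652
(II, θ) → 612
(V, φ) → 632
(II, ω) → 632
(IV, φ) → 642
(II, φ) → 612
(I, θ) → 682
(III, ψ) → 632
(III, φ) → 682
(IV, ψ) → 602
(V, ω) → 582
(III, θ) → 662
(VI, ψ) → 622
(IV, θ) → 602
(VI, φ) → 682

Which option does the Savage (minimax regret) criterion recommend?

Column bests: θ=682, φ=682, ψ=662, ω=672.
I regrets: 0, 50, 0, 0 → max 50
II regrets: 70, 70, 10, 40 → max 70
III regrets: 20, 0, 30, 0 → max 30
IV regrets: 80, 40, 60, 40 → max 80
V regrets: 80, 50, 30, 90 → max 90
VI regrets: 30, 0, 40, 60 → max 60
Smallest max regret = 30 → III.

III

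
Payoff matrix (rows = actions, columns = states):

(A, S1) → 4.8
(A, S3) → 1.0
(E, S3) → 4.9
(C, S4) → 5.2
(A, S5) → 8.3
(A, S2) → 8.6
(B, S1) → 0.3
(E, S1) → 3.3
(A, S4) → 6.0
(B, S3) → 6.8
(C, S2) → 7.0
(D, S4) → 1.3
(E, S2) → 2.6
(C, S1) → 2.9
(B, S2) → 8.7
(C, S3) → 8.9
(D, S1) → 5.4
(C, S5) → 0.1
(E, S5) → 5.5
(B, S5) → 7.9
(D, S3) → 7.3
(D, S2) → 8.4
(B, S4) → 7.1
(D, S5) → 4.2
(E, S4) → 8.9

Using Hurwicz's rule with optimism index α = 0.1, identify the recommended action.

E

A: 0.1·8.6 + 0.9·1.0 = 1.76
B: 0.1·8.7 + 0.9·0.3 = 1.14
C: 0.1·8.9 + 0.9·0.1 = 0.98
D: 0.1·8.4 + 0.9·1.3 = 2.01
E: 0.1·8.9 + 0.9·2.6 = 3.23
Highest Hurwicz score = 3.23 → E.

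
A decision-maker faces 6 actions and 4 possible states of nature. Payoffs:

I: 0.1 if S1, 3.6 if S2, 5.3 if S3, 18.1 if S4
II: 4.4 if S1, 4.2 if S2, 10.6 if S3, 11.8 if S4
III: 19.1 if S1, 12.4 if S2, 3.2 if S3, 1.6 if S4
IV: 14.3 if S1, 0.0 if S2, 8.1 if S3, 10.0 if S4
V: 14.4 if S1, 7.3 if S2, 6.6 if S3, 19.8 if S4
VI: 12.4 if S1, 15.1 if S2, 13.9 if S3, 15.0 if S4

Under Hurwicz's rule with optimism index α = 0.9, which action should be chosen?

V

I: 0.9·18.1 + 0.1·0.1 = 16.3
II: 0.9·11.8 + 0.1·4.2 = 11.04
III: 0.9·19.1 + 0.1·1.6 = 17.35
IV: 0.9·14.3 + 0.1·0.0 = 12.87
V: 0.9·19.8 + 0.1·6.6 = 18.48
VI: 0.9·15.1 + 0.1·12.4 = 14.83
Highest Hurwicz score = 18.48 → V.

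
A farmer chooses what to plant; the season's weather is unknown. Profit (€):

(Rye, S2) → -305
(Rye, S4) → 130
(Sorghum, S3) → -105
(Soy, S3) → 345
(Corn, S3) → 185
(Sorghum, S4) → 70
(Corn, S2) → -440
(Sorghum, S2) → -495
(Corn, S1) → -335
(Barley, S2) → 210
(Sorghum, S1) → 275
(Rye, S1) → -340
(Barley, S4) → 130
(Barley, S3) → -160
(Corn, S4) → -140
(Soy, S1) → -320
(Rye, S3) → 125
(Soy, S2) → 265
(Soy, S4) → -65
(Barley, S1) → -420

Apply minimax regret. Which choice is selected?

Column bests: S1=275, S2=265, S3=345, S4=130.
Corn regrets: 610, 705, 160, 270 → max 705
Sorghum regrets: 0, 760, 450, 60 → max 760
Barley regrets: 695, 55, 505, 0 → max 695
Soy regrets: 595, 0, 0, 195 → max 595
Rye regrets: 615, 570, 220, 0 → max 615
Smallest max regret = 595 → Soy.

Soy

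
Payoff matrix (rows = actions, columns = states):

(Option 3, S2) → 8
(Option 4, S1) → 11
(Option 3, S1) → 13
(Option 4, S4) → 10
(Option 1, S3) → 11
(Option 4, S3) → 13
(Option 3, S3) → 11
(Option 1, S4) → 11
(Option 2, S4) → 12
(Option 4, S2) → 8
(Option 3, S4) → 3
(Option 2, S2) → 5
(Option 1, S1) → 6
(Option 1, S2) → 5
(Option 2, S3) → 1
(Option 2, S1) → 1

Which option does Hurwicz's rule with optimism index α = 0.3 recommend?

Option 1: 0.3·11 + 0.7·5 = 6.8
Option 2: 0.3·12 + 0.7·1 = 4.3
Option 3: 0.3·13 + 0.7·3 = 6
Option 4: 0.3·13 + 0.7·8 = 9.5
Highest Hurwicz score = 9.5 → Option 4.

Option 4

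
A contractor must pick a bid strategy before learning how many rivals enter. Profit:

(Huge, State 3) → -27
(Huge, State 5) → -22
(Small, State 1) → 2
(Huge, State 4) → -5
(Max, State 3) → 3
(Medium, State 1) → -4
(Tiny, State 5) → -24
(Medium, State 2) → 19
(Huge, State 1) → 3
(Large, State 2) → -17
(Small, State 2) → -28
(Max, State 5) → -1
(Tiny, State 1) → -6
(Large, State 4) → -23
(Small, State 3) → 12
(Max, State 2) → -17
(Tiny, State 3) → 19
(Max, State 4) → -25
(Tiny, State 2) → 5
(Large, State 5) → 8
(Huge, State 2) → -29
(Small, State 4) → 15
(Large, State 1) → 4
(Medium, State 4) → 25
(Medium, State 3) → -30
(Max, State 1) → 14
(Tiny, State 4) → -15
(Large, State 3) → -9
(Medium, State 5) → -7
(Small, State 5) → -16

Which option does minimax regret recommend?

Column bests: State 1=14, State 2=19, State 3=19, State 4=25, State 5=8.
Tiny regrets: 20, 14, 0, 40, 32 → max 40
Small regrets: 12, 47, 7, 10, 24 → max 47
Medium regrets: 18, 0, 49, 0, 15 → max 49
Large regrets: 10, 36, 28, 48, 0 → max 48
Huge regrets: 11, 48, 46, 30, 30 → max 48
Max regrets: 0, 36, 16, 50, 9 → max 50
Smallest max regret = 40 → Tiny.

Tiny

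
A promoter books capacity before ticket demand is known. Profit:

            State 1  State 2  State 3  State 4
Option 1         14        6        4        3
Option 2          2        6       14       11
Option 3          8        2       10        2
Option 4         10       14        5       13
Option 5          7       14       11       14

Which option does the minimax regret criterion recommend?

Option 5

Column bests: State 1=14, State 2=14, State 3=14, State 4=14.
Option 1 regrets: 0, 8, 10, 11 → max 11
Option 2 regrets: 12, 8, 0, 3 → max 12
Option 3 regrets: 6, 12, 4, 12 → max 12
Option 4 regrets: 4, 0, 9, 1 → max 9
Option 5 regrets: 7, 0, 3, 0 → max 7
Smallest max regret = 7 → Option 5.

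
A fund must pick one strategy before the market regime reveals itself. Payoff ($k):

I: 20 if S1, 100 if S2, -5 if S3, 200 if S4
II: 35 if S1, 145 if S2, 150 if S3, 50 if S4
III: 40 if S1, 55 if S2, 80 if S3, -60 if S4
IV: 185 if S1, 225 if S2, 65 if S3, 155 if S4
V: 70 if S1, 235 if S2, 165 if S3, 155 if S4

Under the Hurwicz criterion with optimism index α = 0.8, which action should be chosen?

V

I: 0.8·200 + 0.2·(-5) = 159
II: 0.8·150 + 0.2·35 = 127
III: 0.8·80 + 0.2·(-60) = 52
IV: 0.8·225 + 0.2·65 = 193
V: 0.8·235 + 0.2·70 = 202
Highest Hurwicz score = 202 → V.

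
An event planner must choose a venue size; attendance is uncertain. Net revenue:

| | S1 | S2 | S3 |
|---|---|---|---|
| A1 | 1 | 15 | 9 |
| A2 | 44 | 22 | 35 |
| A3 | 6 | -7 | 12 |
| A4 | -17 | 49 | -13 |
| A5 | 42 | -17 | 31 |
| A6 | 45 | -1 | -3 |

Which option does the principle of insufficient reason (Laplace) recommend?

Row averages: A1=25/3, A2=101/3, A3=11/3, A4=19/3, A5=56/3, A6=41/3
Highest average = 101/3 → A2.

A2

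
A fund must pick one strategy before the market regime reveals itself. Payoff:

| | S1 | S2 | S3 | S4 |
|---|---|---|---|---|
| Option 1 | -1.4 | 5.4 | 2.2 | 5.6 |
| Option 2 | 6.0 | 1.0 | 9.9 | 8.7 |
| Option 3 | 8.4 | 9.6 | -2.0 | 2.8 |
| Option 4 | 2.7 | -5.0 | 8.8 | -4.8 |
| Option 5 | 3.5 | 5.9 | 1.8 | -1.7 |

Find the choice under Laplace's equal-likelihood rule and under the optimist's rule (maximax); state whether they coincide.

laplace → Option 2; maximax → Option 2 (agree)

Row averages: Option 1=2.95, Option 2=6.4, Option 3=4.7, Option 4=0.425, Option 5=2.375
Highest average = 6.4 → Option 2.
Row maxima: Option 1=5.6, Option 2=9.9, Option 3=9.6, Option 4=8.8, Option 5=5.9
Best best-case = 9.9 → Option 2.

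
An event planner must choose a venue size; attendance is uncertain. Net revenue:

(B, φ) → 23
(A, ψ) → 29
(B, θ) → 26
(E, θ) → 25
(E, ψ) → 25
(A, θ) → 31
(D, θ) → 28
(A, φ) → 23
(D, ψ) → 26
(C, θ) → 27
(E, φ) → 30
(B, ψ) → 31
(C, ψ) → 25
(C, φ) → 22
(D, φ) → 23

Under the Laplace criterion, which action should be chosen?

A

Row averages: A=83/3, B=80/3, C=74/3, D=77/3, E=80/3
Highest average = 83/3 → A.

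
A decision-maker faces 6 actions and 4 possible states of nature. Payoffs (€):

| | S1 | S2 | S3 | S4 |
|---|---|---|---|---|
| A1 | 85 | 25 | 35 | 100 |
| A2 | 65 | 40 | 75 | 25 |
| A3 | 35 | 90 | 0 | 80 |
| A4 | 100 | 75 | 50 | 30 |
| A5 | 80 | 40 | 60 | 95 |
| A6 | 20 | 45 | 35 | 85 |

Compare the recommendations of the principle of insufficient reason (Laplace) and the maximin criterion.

Row averages: A1=61.25, A2=51.25, A3=51.25, A4=63.75, A5=68.75, A6=46.25
Highest average = 68.75 → A5.
Row minima: A1=25, A2=25, A3=0, A4=30, A5=40, A6=20
Best worst-case = 40 → A5.

laplace → A5; maximin → A5 (agree)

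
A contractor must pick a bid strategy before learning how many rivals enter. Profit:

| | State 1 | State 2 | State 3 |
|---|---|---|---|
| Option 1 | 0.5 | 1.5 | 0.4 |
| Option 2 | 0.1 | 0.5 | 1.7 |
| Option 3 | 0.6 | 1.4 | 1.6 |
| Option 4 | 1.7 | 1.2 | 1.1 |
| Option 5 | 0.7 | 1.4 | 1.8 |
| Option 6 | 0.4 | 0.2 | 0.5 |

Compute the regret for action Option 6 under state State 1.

1.3

Best payoff under State 1 is 1.7.
Regret = 1.7 − 0.4 = 1.3.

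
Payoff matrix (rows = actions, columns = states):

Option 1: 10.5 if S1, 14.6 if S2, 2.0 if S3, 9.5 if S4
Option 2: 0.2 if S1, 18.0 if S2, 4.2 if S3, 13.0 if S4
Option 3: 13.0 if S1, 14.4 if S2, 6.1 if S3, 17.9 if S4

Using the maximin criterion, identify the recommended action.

Row minima: Option 1=2.0, Option 2=0.2, Option 3=6.1
Best worst-case = 6.1 → Option 3.

Option 3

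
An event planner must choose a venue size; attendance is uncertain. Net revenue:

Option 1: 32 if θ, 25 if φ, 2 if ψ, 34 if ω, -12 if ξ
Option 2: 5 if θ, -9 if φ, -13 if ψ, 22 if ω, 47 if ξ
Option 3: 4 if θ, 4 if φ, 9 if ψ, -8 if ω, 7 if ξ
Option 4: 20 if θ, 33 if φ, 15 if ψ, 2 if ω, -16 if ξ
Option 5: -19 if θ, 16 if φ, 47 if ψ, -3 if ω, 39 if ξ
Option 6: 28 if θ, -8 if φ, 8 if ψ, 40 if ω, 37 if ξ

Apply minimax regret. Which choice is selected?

Option 6

Column bests: θ=32, φ=33, ψ=47, ω=40, ξ=47.
Option 1 regrets: 0, 8, 45, 6, 59 → max 59
Option 2 regrets: 27, 42, 60, 18, 0 → max 60
Option 3 regrets: 28, 29, 38, 48, 40 → max 48
Option 4 regrets: 12, 0, 32, 38, 63 → max 63
Option 5 regrets: 51, 17, 0, 43, 8 → max 51
Option 6 regrets: 4, 41, 39, 0, 10 → max 41
Smallest max regret = 41 → Option 6.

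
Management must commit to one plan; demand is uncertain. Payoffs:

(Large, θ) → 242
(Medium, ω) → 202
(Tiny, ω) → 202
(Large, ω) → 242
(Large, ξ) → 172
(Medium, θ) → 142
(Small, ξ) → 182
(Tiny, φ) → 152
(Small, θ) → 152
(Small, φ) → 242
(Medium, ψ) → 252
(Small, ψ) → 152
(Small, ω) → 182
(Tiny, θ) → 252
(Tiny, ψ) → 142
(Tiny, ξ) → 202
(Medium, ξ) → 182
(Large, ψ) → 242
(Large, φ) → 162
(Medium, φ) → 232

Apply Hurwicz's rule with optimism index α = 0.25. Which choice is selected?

Tiny: 0.25·252 + 0.75·142 = 169.5
Small: 0.25·242 + 0.75·152 = 174.5
Medium: 0.25·252 + 0.75·142 = 169.5
Large: 0.25·242 + 0.75·162 = 182
Highest Hurwicz score = 182 → Large.

Large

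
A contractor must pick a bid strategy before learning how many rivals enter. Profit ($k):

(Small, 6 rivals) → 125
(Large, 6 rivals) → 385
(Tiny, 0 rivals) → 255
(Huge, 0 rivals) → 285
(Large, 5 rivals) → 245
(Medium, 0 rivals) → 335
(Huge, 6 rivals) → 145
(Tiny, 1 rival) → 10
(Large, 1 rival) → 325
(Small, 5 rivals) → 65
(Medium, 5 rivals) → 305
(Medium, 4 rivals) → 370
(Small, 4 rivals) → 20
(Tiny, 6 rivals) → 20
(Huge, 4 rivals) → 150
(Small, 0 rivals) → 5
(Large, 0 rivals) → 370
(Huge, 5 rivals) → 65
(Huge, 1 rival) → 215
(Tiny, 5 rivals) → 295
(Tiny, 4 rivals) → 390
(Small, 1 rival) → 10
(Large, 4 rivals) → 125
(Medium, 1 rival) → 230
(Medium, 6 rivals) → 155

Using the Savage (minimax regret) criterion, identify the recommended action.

Column bests: 0 rivals=370, 1 rival=325, 4 rivals=390, 5 rivals=305, 6 rivals=385.
Tiny regrets: 115, 315, 0, 10, 365 → max 365
Small regrets: 365, 315, 370, 240, 260 → max 370
Medium regrets: 35, 95, 20, 0, 230 → max 230
Large regrets: 0, 0, 265, 60, 0 → max 265
Huge regrets: 85, 110, 240, 240, 240 → max 240
Smallest max regret = 230 → Medium.

Medium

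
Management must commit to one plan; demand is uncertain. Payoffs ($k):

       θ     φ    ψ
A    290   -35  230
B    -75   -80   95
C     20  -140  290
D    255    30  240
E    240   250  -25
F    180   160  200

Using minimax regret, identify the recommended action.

Column bests: θ=290, φ=250, ψ=290.
A regrets: 0, 285, 60 → max 285
B regrets: 365, 330, 195 → max 365
C regrets: 270, 390, 0 → max 390
D regrets: 35, 220, 50 → max 220
E regrets: 50, 0, 315 → max 315
F regrets: 110, 90, 90 → max 110
Smallest max regret = 110 → F.

F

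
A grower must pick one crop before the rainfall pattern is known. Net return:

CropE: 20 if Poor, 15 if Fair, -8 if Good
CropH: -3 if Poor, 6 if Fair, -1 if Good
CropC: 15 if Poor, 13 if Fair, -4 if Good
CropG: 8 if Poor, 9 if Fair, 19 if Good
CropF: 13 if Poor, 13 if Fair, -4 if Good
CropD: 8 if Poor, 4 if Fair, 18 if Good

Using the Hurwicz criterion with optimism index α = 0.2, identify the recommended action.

CropG

CropE: 0.2·20 + 0.8·(-8) = -2.4
CropH: 0.2·6 + 0.8·(-3) = -1.2
CropC: 0.2·15 + 0.8·(-4) = -0.2
CropG: 0.2·19 + 0.8·8 = 10.2
CropF: 0.2·13 + 0.8·(-4) = -0.6
CropD: 0.2·18 + 0.8·4 = 6.8
Highest Hurwicz score = 10.2 → CropG.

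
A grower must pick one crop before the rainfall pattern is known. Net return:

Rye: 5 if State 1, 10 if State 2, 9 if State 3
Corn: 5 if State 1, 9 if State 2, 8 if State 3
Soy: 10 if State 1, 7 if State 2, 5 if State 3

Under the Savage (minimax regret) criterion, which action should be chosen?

Column bests: State 1=10, State 2=10, State 3=9.
Rye regrets: 5, 0, 0 → max 5
Corn regrets: 5, 1, 1 → max 5
Soy regrets: 0, 3, 4 → max 4
Smallest max regret = 4 → Soy.

Soy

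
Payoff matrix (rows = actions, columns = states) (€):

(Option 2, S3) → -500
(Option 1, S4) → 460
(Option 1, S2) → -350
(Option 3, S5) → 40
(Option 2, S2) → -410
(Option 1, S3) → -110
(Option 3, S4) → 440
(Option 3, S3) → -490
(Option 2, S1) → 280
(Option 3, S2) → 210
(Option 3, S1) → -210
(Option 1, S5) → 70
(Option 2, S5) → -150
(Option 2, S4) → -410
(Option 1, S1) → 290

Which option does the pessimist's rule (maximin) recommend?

Row minima: Option 1=-350, Option 2=-500, Option 3=-490
Best worst-case = -350 → Option 1.

Option 1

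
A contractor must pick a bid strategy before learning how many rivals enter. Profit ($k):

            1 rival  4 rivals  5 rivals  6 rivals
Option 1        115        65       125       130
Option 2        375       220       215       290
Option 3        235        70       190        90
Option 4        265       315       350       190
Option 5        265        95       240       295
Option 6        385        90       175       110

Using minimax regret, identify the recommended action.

Option 4

Column bests: 1 rival=385, 4 rivals=315, 5 rivals=350, 6 rivals=295.
Option 1 regrets: 270, 250, 225, 165 → max 270
Option 2 regrets: 10, 95, 135, 5 → max 135
Option 3 regrets: 150, 245, 160, 205 → max 245
Option 4 regrets: 120, 0, 0, 105 → max 120
Option 5 regrets: 120, 220, 110, 0 → max 220
Option 6 regrets: 0, 225, 175, 185 → max 225
Smallest max regret = 120 → Option 4.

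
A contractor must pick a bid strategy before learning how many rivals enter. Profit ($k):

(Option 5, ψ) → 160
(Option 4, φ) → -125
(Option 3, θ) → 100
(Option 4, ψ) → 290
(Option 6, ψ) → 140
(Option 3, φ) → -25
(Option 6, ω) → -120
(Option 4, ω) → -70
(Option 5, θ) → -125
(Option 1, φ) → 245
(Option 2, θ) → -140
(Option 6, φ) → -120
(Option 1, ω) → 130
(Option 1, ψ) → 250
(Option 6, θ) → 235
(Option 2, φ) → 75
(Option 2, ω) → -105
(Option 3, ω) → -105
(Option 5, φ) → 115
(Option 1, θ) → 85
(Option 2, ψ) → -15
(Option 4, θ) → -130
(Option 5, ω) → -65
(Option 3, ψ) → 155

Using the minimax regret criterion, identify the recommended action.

Option 1

Column bests: θ=235, φ=245, ψ=290, ω=130.
Option 1 regrets: 150, 0, 40, 0 → max 150
Option 2 regrets: 375, 170, 305, 235 → max 375
Option 3 regrets: 135, 270, 135, 235 → max 270
Option 4 regrets: 365, 370, 0, 200 → max 370
Option 5 regrets: 360, 130, 130, 195 → max 360
Option 6 regrets: 0, 365, 150, 250 → max 365
Smallest max regret = 150 → Option 1.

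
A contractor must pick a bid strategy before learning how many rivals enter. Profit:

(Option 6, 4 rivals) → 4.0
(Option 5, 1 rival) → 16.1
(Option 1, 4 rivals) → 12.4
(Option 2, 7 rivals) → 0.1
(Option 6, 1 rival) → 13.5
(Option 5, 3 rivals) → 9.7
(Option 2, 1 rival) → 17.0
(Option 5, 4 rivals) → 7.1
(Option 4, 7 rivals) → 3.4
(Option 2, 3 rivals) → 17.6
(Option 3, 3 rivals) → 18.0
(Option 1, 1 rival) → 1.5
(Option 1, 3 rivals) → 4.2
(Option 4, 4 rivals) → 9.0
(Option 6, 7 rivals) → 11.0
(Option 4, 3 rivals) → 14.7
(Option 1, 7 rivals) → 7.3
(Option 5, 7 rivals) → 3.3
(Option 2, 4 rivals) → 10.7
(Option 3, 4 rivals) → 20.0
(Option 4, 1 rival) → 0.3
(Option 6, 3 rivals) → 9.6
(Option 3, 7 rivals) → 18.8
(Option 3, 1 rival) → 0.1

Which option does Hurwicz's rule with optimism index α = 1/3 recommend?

Option 1: 1/3·12.4 + 2/3·1.5 = 77/15
Option 2: 1/3·17.6 + 2/3·0.1 = 89/15
Option 3: 1/3·20.0 + 2/3·0.1 = 101/15
Option 4: 1/3·14.7 + 2/3·0.3 = 5.1
Option 5: 1/3·16.1 + 2/3·3.3 = 227/30
Option 6: 1/3·13.5 + 2/3·4.0 = 43/6
Highest Hurwicz score = 227/30 → Option 5.

Option 5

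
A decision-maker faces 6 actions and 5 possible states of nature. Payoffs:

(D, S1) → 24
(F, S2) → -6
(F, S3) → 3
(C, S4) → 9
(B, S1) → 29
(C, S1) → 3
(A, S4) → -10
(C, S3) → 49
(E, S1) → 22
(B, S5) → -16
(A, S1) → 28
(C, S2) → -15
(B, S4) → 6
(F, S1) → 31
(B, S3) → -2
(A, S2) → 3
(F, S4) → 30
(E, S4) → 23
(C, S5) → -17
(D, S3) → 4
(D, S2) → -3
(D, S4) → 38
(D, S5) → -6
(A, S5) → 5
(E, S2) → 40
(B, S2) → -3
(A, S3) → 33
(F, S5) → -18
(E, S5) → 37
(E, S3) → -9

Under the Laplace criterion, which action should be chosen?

Row averages: A=11.8, B=2.8, C=5.8, D=11.4, E=22.6, F=8
Highest average = 22.6 → E.

E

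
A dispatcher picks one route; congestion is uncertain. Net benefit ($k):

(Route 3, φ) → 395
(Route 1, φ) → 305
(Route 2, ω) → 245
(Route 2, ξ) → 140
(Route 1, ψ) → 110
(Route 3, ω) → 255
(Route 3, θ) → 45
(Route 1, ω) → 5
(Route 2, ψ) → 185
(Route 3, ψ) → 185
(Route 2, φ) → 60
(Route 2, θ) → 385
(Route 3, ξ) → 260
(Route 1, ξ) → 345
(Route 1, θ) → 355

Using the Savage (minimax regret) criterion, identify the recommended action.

Route 1

Column bests: θ=385, φ=395, ψ=185, ω=255, ξ=345.
Route 1 regrets: 30, 90, 75, 250, 0 → max 250
Route 2 regrets: 0, 335, 0, 10, 205 → max 335
Route 3 regrets: 340, 0, 0, 0, 85 → max 340
Smallest max regret = 250 → Route 1.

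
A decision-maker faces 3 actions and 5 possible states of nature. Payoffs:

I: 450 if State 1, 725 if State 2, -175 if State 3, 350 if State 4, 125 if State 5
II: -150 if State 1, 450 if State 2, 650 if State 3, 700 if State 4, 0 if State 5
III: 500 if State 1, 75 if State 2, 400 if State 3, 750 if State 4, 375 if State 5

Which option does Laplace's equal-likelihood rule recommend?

III

Row averages: I=295, II=330, III=420
Highest average = 420 → III.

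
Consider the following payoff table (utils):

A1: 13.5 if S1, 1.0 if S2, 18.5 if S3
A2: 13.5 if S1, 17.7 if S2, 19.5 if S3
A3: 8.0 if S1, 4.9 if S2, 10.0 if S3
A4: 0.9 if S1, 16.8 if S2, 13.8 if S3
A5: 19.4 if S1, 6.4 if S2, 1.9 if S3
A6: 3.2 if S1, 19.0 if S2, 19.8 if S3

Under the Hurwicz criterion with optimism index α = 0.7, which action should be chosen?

A2

A1: 0.7·18.5 + 0.3·1.0 = 13.25
A2: 0.7·19.5 + 0.3·13.5 = 17.7
A3: 0.7·10.0 + 0.3·4.9 = 8.47
A4: 0.7·16.8 + 0.3·0.9 = 12.03
A5: 0.7·19.4 + 0.3·1.9 = 14.15
A6: 0.7·19.8 + 0.3·3.2 = 14.82
Highest Hurwicz score = 17.7 → A2.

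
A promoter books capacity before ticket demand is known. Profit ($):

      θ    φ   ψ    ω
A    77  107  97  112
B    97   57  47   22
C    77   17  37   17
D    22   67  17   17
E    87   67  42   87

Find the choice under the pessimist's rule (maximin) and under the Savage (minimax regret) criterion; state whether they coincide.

maximin → A; minimax regret → A (agree)

Row minima: A=77, B=22, C=17, D=17, E=42
Best worst-case = 77 → A.
Column bests: θ=97, φ=107, ψ=97, ω=112.
A regrets: 20, 0, 0, 0 → max 20
B regrets: 0, 50, 50, 90 → max 90
C regrets: 20, 90, 60, 95 → max 95
D regrets: 75, 40, 80, 95 → max 95
E regrets: 10, 40, 55, 25 → max 55
Smallest max regret = 20 → A.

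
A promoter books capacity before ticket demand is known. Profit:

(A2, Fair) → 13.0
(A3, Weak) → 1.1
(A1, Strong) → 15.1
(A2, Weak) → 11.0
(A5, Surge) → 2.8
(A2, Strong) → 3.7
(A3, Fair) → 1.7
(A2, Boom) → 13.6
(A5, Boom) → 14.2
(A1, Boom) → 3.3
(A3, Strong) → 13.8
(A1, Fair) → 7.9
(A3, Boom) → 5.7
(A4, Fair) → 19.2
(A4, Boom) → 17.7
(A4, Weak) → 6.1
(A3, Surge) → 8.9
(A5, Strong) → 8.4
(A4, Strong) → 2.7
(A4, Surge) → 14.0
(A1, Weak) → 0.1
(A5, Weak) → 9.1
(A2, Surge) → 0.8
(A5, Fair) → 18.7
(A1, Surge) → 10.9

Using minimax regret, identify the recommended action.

Column bests: Weak=11.0, Fair=19.2, Strong=15.1, Boom=17.7, Surge=14.0.
A1 regrets: 10.9, 11.3, 0.0, 14.4, 3.1 → max 14.4
A2 regrets: 0.0, 6.2, 11.4, 4.1, 13.2 → max 13.2
A3 regrets: 9.9, 17.5, 1.3, 12.0, 5.1 → max 17.5
A4 regrets: 4.9, 0.0, 12.4, 0.0, 0.0 → max 12.4
A5 regrets: 1.9, 0.5, 6.7, 3.5, 11.2 → max 11.2
Smallest max regret = 11.2 → A5.

A5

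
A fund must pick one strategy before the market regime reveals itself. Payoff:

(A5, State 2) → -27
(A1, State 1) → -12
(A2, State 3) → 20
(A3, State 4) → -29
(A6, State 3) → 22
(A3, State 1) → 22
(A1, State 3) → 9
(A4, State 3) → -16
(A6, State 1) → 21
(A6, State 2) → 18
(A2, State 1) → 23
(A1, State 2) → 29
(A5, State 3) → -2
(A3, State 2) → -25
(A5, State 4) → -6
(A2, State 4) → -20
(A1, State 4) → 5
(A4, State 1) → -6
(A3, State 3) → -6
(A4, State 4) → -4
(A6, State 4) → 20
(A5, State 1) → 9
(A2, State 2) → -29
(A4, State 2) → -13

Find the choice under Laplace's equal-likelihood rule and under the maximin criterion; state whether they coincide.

Row averages: A1=7.75, A2=-1.5, A3=-9.5, A4=-9.75, A5=-6.5, A6=20.25
Highest average = 20.25 → A6.
Row minima: A1=-12, A2=-29, A3=-29, A4=-16, A5=-27, A6=18
Best worst-case = 18 → A6.

laplace → A6; maximin → A6 (agree)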